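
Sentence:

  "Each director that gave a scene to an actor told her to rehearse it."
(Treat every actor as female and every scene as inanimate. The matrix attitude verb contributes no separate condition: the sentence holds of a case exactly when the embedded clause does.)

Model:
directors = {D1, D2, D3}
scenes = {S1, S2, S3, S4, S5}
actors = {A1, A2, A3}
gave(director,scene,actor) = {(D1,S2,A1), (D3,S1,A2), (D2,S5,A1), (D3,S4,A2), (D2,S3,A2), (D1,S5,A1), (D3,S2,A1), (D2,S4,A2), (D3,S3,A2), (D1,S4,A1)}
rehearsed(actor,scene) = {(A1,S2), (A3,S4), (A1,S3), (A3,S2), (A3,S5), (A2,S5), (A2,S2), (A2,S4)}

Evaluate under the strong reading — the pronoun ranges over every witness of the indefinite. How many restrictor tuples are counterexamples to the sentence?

6

"her" takes "an actor" as antecedent and "it" takes "a scene"; both are donkey pronouns co-varying with the restrictor.
Strong reading: for every (d,s,a) with gave(d,s,a), rehearsed(a,s).
Restrictor triples: (D1,S2,A1)→rehearsed(A1,S2) ✓  (D1,S4,A1)→rehearsed(A1,S4) ✗  (D1,S5,A1)→rehearsed(A1,S5) ✗  (D2,S3,A2)→rehearsed(A2,S3) ✗  (D2,S4,A2)→rehearsed(A2,S4) ✓  (D2,S5,A1)→rehearsed(A1,S5) ✗  (D3,S1,A2)→rehearsed(A2,S1) ✗  (D3,S2,A1)→rehearsed(A1,S2) ✓  (D3,S3,A2)→rehearsed(A2,S3) ✗  (D3,S4,A2)→rehearsed(A2,S4) ✓
Counterexamples (restrictor triples failing the scope): 6.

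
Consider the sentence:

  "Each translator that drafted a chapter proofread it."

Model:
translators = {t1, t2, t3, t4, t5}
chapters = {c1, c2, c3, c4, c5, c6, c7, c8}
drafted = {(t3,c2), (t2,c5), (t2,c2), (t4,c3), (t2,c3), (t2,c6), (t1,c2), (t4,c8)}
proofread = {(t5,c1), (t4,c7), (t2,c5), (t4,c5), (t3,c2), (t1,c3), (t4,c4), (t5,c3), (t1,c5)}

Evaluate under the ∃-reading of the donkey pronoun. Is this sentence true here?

"it" takes "a chapter" as antecedent — a donkey pronoun bound across the clause boundary.
Weak reading: every translator t with some drafted-chapter has at least one drafted-chapter c such that proofread(t,c).
Per translator: t1:✗  t2:✓  t3:✓  t4:✗
t1 has no witness among its drafted-chapters.

False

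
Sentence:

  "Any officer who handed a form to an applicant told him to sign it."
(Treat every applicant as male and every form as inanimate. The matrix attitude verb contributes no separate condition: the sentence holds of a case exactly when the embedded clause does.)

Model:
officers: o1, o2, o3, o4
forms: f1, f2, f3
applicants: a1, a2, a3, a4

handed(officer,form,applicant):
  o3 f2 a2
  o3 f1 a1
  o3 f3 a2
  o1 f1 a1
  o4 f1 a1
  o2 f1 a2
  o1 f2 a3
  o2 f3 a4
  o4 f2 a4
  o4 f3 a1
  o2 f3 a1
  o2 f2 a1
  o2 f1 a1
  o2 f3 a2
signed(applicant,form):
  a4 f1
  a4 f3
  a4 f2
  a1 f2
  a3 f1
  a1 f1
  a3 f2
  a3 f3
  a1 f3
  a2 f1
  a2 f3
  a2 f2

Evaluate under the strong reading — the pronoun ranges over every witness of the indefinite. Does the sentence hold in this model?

"him" takes "an applicant" as antecedent and "it" takes "a form"; both are donkey pronouns co-varying with the restrictor.
Strong reading: for every (o,f,a) with handed(o,f,a), signed(a,f).
Restrictor triples: (o1,f1,a1)→signed(a1,f1) ✓  (o1,f2,a3)→signed(a3,f2) ✓  (o2,f1,a1)→signed(a1,f1) ✓  (o2,f1,a2)→signed(a2,f1) ✓  (o2,f2,a1)→signed(a1,f2) ✓  (o2,f3,a1)→signed(a1,f3) ✓  (o2,f3,a2)→signed(a2,f3) ✓  (o2,f3,a4)→signed(a4,f3) ✓  (o3,f1,a1)→signed(a1,f1) ✓  (o3,f2,a2)→signed(a2,f2) ✓  (o3,f3,a2)→signed(a2,f3) ✓  (o4,f1,a1)→signed(a1,f1) ✓  (o4,f2,a4)→signed(a4,f2) ✓  (o4,f3,a1)→signed(a1,f3) ✓
Every restrictor triple satisfies the scope.

True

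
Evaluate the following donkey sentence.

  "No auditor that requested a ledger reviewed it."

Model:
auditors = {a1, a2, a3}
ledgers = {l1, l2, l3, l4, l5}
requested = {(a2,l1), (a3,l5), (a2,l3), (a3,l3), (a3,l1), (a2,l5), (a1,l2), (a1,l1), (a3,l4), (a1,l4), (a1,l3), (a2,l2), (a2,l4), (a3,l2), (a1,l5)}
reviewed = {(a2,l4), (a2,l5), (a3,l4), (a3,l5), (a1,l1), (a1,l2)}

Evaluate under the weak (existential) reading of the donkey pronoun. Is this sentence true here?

"it" takes "a ledger" as antecedent — a donkey pronoun bound across the clause boundary.
Truth condition: for no (a,l) with requested(a,l) does reviewed(a,l) hold.
Restrictor pairs — does the scope hold? (a1,l1):holds  (a1,l2):holds  (a1,l3):fails  (a1,l4):fails  (a1,l5):fails  (a2,l1):fails  (a2,l2):fails  (a2,l3):fails  (a2,l4):holds  (a2,l5):holds  (a3,l1):fails  (a3,l2):fails  (a3,l3):fails  (a3,l4):holds  (a3,l5):holds
Scope holds for 6 pair(s), so the sentence is false.

False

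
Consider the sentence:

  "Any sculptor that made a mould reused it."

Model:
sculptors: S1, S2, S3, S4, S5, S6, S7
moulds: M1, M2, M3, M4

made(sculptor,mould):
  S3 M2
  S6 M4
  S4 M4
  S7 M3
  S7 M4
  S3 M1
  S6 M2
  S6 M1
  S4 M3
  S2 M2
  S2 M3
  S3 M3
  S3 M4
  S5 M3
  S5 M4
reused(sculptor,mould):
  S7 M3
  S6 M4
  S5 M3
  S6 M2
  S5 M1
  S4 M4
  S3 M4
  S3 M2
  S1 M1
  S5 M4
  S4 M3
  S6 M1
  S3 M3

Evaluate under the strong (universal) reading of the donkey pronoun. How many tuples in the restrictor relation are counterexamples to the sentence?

"it" takes "a mould" as antecedent — a donkey pronoun bound across the clause boundary.
Strong reading: for every (s,m) with made(s,m), reused(s,m).
Restrictor pairs: (S2,M2) ✗  (S2,M3) ✗  (S3,M1) ✗  (S3,M2) ✓  (S3,M3) ✓  (S3,M4) ✓  (S4,M3) ✓  (S4,M4) ✓  (S5,M3) ✓  (S5,M4) ✓  (S6,M1) ✓  (S6,M2) ✓  (S6,M4) ✓  (S7,M3) ✓  (S7,M4) ✗
Counterexamples (restrictor pairs failing the scope): 4.

4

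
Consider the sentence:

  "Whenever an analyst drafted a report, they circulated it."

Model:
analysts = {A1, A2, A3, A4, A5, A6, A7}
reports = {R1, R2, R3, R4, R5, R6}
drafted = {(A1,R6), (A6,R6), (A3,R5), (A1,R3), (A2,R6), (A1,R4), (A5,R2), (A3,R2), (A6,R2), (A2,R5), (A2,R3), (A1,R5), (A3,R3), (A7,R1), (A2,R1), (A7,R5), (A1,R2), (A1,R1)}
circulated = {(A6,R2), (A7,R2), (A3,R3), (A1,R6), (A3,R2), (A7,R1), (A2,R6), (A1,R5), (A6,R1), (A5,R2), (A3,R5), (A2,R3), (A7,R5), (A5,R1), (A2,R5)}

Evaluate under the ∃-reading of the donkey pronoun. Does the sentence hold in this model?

True

"it" takes "a report" as antecedent — a donkey pronoun bound across the clause boundary.
Weak reading: every analyst a with some drafted-report has at least one drafted-report r such that circulated(a,r).
Per analyst: A1:✓  A2:✓  A3:✓  A5:✓  A6:✓  A7:✓
Every analyst in the restrictor has a witness.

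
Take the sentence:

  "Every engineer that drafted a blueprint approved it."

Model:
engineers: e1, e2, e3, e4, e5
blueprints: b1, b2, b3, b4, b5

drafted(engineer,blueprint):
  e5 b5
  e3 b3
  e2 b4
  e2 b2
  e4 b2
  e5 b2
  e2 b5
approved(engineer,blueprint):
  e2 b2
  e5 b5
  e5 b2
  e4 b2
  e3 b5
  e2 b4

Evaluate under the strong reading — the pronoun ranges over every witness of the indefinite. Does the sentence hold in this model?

False

"it" takes "a blueprint" as antecedent — a donkey pronoun bound across the clause boundary.
Strong reading: for every (e,b) with drafted(e,b), approved(e,b).
Restrictor pairs: (e2,b2) ✓  (e2,b4) ✓  (e2,b5) ✗  (e3,b3) ✗  (e4,b2) ✓  (e5,b2) ✓  (e5,b5) ✓
Counterexample: (e2,b5) is in drafted but fails the scope.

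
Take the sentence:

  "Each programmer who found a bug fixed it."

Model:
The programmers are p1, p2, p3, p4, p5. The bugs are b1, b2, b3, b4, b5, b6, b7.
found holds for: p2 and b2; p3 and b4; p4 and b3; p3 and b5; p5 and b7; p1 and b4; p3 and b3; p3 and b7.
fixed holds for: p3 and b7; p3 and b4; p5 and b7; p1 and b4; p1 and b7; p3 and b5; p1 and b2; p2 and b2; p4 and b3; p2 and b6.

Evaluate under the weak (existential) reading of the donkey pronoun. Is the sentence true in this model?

True

"it" takes "a bug" as antecedent — a donkey pronoun bound across the clause boundary.
Weak reading: every programmer p with some found-bug has at least one found-bug b such that fixed(p,b).
Per programmer: p1:✓  p2:✓  p3:✓  p4:✓  p5:✓
Every programmer in the restrictor has a witness.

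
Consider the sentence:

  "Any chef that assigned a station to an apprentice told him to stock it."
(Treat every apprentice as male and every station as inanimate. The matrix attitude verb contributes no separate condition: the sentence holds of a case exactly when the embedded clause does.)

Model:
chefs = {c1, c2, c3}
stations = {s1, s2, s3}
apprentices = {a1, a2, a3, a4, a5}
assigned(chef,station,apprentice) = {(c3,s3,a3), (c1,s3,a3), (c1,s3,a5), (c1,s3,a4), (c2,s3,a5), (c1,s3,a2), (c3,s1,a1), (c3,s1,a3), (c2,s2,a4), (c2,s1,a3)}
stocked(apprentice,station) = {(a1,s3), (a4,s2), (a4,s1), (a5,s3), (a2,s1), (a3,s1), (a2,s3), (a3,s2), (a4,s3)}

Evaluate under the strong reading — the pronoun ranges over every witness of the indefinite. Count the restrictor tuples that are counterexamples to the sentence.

"him" takes "an apprentice" as antecedent and "it" takes "a station"; both are donkey pronouns co-varying with the restrictor.
Strong reading: for every (c,s,a) with assigned(c,s,a), stocked(a,s).
Restrictor triples: (c1,s3,a2)→stocked(a2,s3) ✓  (c1,s3,a3)→stocked(a3,s3) ✗  (c1,s3,a4)→stocked(a4,s3) ✓  (c1,s3,a5)→stocked(a5,s3) ✓  (c2,s1,a3)→stocked(a3,s1) ✓  (c2,s2,a4)→stocked(a4,s2) ✓  (c2,s3,a5)→stocked(a5,s3) ✓  (c3,s1,a1)→stocked(a1,s1) ✗  (c3,s1,a3)→stocked(a3,s1) ✓  (c3,s3,a3)→stocked(a3,s3) ✗
Counterexamples (restrictor triples failing the scope): 3.

3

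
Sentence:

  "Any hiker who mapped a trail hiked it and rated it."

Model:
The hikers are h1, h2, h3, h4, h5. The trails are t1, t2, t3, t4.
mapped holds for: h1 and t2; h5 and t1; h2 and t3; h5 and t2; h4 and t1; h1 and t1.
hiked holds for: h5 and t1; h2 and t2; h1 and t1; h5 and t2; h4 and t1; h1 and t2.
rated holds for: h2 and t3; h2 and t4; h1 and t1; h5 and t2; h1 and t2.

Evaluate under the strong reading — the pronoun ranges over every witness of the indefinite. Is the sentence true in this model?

"it" takes "a trail" as antecedent — a donkey pronoun bound across the clause boundary.
Strong reading: for every (h,t) with mapped(h,t), hiked(h,t) ∧ rated(h,t).
Restrictor pairs: (h1,t1) ✓  (h1,t2) ✓  (h2,t3) ✗  (h4,t1) ✗  (h5,t1) ✗  (h5,t2) ✓
Counterexample: (h2,t3) is in mapped but fails the scope.

False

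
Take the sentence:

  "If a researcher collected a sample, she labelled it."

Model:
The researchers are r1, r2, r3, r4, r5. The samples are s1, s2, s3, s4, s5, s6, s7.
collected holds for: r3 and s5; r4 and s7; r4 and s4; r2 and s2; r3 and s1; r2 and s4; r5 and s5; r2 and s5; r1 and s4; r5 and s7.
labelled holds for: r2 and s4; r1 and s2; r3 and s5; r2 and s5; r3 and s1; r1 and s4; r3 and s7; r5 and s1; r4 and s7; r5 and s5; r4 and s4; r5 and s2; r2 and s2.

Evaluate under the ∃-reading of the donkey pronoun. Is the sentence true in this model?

"it" takes "a sample" as antecedent — a donkey pronoun bound across the clause boundary.
Weak reading: every researcher r with some collected-sample has at least one collected-sample s such that labelled(r,s).
Per researcher: r1:✓  r2:✓  r3:✓  r4:✓  r5:✓
Every researcher in the restrictor has a witness.

True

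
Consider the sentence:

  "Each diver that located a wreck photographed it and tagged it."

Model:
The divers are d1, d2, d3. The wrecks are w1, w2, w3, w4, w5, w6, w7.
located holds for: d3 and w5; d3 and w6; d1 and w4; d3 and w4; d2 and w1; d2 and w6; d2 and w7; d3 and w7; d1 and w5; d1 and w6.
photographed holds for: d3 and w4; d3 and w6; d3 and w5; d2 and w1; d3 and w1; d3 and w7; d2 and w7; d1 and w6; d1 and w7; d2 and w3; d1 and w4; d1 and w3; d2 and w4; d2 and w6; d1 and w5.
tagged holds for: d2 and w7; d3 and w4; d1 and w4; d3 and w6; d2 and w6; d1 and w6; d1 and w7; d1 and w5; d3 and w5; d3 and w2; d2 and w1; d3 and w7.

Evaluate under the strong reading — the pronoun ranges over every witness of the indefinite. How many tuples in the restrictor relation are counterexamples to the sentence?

0

"it" takes "a wreck" as antecedent — a donkey pronoun bound across the clause boundary.
Strong reading: for every (d,w) with located(d,w), photographed(d,w) ∧ tagged(d,w).
Restrictor pairs: (d1,w4) ✓  (d1,w5) ✓  (d1,w6) ✓  (d2,w1) ✓  (d2,w6) ✓  (d2,w7) ✓  (d3,w4) ✓  (d3,w5) ✓  (d3,w6) ✓  (d3,w7) ✓
Counterexamples (restrictor pairs failing the scope): 0.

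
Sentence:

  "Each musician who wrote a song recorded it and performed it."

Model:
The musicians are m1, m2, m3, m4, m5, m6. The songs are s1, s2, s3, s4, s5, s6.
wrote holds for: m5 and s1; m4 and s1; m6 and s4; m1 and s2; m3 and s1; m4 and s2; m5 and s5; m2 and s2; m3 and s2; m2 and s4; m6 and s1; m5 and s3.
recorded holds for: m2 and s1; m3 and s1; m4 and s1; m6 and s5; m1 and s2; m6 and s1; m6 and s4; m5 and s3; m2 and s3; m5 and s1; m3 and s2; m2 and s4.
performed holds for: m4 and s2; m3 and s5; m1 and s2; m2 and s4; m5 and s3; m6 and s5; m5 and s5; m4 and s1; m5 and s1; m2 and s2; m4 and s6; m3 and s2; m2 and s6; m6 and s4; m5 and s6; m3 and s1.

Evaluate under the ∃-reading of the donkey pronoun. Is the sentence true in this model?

"it" takes "a song" as antecedent — a donkey pronoun bound across the clause boundary.
Weak reading: every musician m with some wrote-song has at least one wrote-song s such that recorded(m,s) ∧ performed(m,s).
Per musician: m1:✓  m2:✓  m3:✓  m4:✓  m5:✓  m6:✓
Every musician in the restrictor has a witness.

True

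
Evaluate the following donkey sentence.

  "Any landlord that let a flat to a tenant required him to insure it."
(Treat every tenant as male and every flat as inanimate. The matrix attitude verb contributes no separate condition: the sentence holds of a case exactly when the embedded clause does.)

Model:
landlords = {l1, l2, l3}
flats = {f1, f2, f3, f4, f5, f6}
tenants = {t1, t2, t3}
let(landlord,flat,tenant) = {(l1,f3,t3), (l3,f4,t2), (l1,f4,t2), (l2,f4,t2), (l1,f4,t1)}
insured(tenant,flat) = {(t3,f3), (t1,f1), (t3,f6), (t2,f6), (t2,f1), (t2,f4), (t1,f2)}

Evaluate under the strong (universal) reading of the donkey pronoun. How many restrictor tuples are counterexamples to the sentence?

"him" takes "a tenant" as antecedent and "it" takes "a flat"; both are donkey pronouns co-varying with the restrictor.
Strong reading: for every (l,f,t) with let(l,f,t), insured(t,f).
Restrictor triples: (l1,f3,t3)→insured(t3,f3) ✓  (l1,f4,t1)→insured(t1,f4) ✗  (l1,f4,t2)→insured(t2,f4) ✓  (l2,f4,t2)→insured(t2,f4) ✓  (l3,f4,t2)→insured(t2,f4) ✓
Counterexamples (restrictor triples failing the scope): 1.

1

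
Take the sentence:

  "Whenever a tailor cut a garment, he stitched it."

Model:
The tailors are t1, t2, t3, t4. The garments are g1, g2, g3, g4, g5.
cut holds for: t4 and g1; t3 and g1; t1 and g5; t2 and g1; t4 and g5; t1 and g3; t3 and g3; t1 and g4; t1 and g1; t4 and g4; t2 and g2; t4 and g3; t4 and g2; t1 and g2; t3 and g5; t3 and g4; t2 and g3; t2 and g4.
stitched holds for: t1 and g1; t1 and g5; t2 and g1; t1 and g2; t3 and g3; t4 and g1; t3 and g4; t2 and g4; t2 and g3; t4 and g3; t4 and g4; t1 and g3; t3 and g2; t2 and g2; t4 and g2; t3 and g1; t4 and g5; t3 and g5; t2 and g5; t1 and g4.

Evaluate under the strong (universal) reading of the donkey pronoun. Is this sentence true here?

"it" takes "a garment" as antecedent — a donkey pronoun bound across the clause boundary.
Strong reading: for every (t,g) with cut(t,g), stitched(t,g).
Restrictor pairs: (t1,g1) ✓  (t1,g2) ✓  (t1,g3) ✓  (t1,g4) ✓  (t1,g5) ✓  (t2,g1) ✓  (t2,g2) ✓  (t2,g3) ✓  (t2,g4) ✓  (t3,g1) ✓  (t3,g3) ✓  (t3,g4) ✓  (t3,g5) ✓  (t4,g1) ✓  (t4,g2) ✓  (t4,g3) ✓  (t4,g4) ✓  (t4,g5) ✓
Every restrictor pair satisfies the scope.

True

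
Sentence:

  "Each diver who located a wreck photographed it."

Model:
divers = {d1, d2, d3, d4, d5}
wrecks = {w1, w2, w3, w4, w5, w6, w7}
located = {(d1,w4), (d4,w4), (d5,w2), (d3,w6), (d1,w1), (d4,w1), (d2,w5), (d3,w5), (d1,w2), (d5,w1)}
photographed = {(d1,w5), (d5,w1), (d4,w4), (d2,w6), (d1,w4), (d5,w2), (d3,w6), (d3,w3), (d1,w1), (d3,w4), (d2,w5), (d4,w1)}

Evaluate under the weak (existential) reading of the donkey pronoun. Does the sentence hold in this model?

True

"it" takes "a wreck" as antecedent — a donkey pronoun bound across the clause boundary.
Weak reading: every diver d with some located-wreck has at least one located-wreck w such that photographed(d,w).
Per diver: d1:✓  d2:✓  d3:✓  d4:✓  d5:✓
Every diver in the restrictor has a witness.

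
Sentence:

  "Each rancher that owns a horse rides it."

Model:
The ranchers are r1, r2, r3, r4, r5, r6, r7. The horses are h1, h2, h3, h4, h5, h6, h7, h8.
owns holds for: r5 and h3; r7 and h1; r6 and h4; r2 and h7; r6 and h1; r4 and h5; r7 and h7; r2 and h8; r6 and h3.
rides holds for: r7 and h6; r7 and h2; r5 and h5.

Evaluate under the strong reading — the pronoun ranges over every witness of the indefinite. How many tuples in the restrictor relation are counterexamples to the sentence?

"it" takes "a horse" as antecedent — a donkey pronoun bound across the clause boundary.
Strong reading: for every (r,h) with owns(r,h), rides(r,h).
Restrictor pairs: (r2,h7) ✗  (r2,h8) ✗  (r4,h5) ✗  (r5,h3) ✗  (r6,h1) ✗  (r6,h3) ✗  (r6,h4) ✗  (r7,h1) ✗  (r7,h7) ✗
Counterexamples (restrictor pairs failing the scope): 9.

9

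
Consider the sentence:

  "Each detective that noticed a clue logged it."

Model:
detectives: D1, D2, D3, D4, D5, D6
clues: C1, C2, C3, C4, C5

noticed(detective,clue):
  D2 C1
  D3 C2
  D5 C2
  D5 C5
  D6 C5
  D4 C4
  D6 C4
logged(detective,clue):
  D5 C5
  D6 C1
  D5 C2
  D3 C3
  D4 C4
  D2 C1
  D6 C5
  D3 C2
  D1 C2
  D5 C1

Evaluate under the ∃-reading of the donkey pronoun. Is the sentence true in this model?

"it" takes "a clue" as antecedent — a donkey pronoun bound across the clause boundary.
Weak reading: every detective d with some noticed-clue has at least one noticed-clue c such that logged(d,c).
Per detective: D2:✓  D3:✓  D4:✓  D5:✓  D6:✓
Every detective in the restrictor has a witness.

True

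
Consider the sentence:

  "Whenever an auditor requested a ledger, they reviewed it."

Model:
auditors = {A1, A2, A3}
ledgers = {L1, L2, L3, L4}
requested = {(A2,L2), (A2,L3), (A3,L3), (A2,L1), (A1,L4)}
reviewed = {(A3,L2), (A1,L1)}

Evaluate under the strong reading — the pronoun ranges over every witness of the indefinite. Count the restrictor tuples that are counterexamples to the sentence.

5

"it" takes "a ledger" as antecedent — a donkey pronoun bound across the clause boundary.
Strong reading: for every (a,l) with requested(a,l), reviewed(a,l).
Restrictor pairs: (A1,L4) ✗  (A2,L1) ✗  (A2,L2) ✗  (A2,L3) ✗  (A3,L3) ✗
Counterexamples (restrictor pairs failing the scope): 5.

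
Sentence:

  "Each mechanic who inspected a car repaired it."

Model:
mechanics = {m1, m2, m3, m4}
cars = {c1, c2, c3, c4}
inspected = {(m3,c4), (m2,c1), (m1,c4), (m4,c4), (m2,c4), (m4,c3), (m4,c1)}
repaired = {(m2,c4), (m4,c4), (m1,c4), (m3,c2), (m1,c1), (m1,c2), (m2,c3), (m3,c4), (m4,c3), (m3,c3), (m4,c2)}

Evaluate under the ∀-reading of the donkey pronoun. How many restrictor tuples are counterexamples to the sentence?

2

"it" takes "a car" as antecedent — a donkey pronoun bound across the clause boundary.
Strong reading: for every (m,c) with inspected(m,c), repaired(m,c).
Restrictor pairs: (m1,c4) ✓  (m2,c1) ✗  (m2,c4) ✓  (m3,c4) ✓  (m4,c1) ✗  (m4,c3) ✓  (m4,c4) ✓
Counterexamples (restrictor pairs failing the scope): 2.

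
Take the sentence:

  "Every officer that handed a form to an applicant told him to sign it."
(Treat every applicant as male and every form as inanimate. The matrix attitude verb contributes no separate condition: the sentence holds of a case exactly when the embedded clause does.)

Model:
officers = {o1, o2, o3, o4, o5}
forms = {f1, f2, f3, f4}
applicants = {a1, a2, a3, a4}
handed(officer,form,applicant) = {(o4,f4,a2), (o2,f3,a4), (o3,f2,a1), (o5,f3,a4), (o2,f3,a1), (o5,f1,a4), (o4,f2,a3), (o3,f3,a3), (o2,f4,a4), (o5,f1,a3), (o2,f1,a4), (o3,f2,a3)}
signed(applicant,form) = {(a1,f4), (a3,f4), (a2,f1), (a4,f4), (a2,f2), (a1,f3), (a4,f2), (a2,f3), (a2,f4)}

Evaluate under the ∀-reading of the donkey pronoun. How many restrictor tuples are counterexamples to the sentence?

"him" takes "an applicant" as antecedent and "it" takes "a form"; both are donkey pronouns co-varying with the restrictor.
Strong reading: for every (o,f,a) with handed(o,f,a), signed(a,f).
Restrictor triples: (o2,f1,a4)→signed(a4,f1) ✗  (o2,f3,a1)→signed(a1,f3) ✓  (o2,f3,a4)→signed(a4,f3) ✗  (o2,f4,a4)→signed(a4,f4) ✓  (o3,f2,a1)→signed(a1,f2) ✗  (o3,f2,a3)→signed(a3,f2) ✗  (o3,f3,a3)→signed(a3,f3) ✗  (o4,f2,a3)→signed(a3,f2) ✗  (o4,f4,a2)→signed(a2,f4) ✓  (o5,f1,a3)→signed(a3,f1) ✗  (o5,f1,a4)→signed(a4,f1) ✗  (o5,f3,a4)→signed(a4,f3) ✗
Counterexamples (restrictor triples failing the scope): 9.

9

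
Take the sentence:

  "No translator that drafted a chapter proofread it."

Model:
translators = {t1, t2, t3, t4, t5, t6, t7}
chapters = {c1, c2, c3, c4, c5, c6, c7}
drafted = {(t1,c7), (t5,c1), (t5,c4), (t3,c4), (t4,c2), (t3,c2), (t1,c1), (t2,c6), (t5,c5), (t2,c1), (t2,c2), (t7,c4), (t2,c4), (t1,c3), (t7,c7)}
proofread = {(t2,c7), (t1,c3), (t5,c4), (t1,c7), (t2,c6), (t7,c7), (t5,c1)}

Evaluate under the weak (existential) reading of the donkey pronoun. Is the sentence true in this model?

"it" takes "a chapter" as antecedent — a donkey pronoun bound across the clause boundary.
Truth condition: for no (t,c) with drafted(t,c) does proofread(t,c) hold.
Restrictor pairs — does the scope hold? (t1,c1):fails  (t1,c3):holds  (t1,c7):holds  (t2,c1):fails  (t2,c2):fails  (t2,c4):fails  (t2,c6):holds  (t3,c2):fails  (t3,c4):fails  (t4,c2):fails  (t5,c1):holds  (t5,c4):holds  (t5,c5):fails  (t7,c4):fails  (t7,c7):holds
Scope holds for 6 pair(s), so the sentence is false.

False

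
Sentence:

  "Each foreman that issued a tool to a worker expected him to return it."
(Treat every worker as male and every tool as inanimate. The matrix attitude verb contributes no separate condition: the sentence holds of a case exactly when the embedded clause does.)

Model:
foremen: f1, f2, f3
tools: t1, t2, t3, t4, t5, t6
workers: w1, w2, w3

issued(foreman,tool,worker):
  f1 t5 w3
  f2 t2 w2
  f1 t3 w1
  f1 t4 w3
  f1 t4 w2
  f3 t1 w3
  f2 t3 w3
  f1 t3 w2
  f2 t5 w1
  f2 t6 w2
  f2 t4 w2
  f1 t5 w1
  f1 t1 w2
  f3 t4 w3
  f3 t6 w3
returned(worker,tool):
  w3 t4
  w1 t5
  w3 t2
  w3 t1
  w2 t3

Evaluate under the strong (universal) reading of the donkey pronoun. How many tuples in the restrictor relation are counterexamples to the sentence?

9

"him" takes "a worker" as antecedent and "it" takes "a tool"; both are donkey pronouns co-varying with the restrictor.
Strong reading: for every (f,t,w) with issued(f,t,w), returned(w,t).
Restrictor triples: (f1,t1,w2)→returned(w2,t1) ✗  (f1,t3,w1)→returned(w1,t3) ✗  (f1,t3,w2)→returned(w2,t3) ✓  (f1,t4,w2)→returned(w2,t4) ✗  (f1,t4,w3)→returned(w3,t4) ✓  (f1,t5,w1)→returned(w1,t5) ✓  (f1,t5,w3)→returned(w3,t5) ✗  (f2,t2,w2)→returned(w2,t2) ✗  (f2,t3,w3)→returned(w3,t3) ✗  (f2,t4,w2)→returned(w2,t4) ✗  (f2,t5,w1)→returned(w1,t5) ✓  (f2,t6,w2)→returned(w2,t6) ✗  (f3,t1,w3)→returned(w3,t1) ✓  (f3,t4,w3)→returned(w3,t4) ✓  (f3,t6,w3)→returned(w3,t6) ✗
Counterexamples (restrictor triples failing the scope): 9.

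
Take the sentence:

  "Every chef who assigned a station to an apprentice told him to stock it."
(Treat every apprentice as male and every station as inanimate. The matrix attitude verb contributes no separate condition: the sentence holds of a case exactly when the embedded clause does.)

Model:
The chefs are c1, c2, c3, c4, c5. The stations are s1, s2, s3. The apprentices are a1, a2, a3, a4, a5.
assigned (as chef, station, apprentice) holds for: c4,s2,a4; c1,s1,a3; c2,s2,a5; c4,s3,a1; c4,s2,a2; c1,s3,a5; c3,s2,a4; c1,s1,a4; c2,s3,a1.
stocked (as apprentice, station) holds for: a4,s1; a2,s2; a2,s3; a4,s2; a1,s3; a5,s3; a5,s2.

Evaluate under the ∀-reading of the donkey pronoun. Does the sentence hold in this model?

"him" takes "an apprentice" as antecedent and "it" takes "a station"; both are donkey pronouns co-varying with the restrictor.
Strong reading: for every (c,s,a) with assigned(c,s,a), stocked(a,s).
Restrictor triples: (c1,s1,a3)→stocked(a3,s1) ✗  (c1,s1,a4)→stocked(a4,s1) ✓  (c1,s3,a5)→stocked(a5,s3) ✓  (c2,s2,a5)→stocked(a5,s2) ✓  (c2,s3,a1)→stocked(a1,s3) ✓  (c3,s2,a4)→stocked(a4,s2) ✓  (c4,s2,a2)→stocked(a2,s2) ✓  (c4,s2,a4)→stocked(a4,s2) ✓  (c4,s3,a1)→stocked(a1,s3) ✓
Counterexample: (c1,s1,a3) — stocked(a3,s1) does not hold.

False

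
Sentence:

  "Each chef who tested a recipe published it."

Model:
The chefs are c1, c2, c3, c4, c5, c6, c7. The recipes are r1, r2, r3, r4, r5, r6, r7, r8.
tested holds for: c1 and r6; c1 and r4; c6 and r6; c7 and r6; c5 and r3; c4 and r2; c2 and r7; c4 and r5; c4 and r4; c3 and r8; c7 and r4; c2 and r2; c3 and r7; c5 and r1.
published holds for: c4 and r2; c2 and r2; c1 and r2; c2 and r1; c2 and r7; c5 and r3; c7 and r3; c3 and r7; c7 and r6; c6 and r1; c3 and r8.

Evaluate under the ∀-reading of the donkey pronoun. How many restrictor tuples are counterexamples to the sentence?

"it" takes "a recipe" as antecedent — a donkey pronoun bound across the clause boundary.
Strong reading: for every (c,r) with tested(c,r), published(c,r).
Restrictor pairs: (c1,r4) ✗  (c1,r6) ✗  (c2,r2) ✓  (c2,r7) ✓  (c3,r7) ✓  (c3,r8) ✓  (c4,r2) ✓  (c4,r4) ✗  (c4,r5) ✗  (c5,r1) ✗  (c5,r3) ✓  (c6,r6) ✗  (c7,r4) ✗  (c7,r6) ✓
Counterexamples (restrictor pairs failing the scope): 7.

7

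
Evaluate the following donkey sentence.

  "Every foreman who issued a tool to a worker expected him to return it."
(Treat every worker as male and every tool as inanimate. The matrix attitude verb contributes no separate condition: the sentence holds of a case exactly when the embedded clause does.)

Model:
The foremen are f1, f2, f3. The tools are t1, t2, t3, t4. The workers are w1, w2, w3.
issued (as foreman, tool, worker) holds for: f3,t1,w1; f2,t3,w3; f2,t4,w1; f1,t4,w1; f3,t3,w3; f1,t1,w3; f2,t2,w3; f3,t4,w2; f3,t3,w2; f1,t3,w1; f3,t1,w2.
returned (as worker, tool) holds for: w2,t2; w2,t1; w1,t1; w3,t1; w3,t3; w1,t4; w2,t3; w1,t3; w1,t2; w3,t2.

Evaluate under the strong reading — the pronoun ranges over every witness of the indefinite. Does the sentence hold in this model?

False

"him" takes "a worker" as antecedent and "it" takes "a tool"; both are donkey pronouns co-varying with the restrictor.
Strong reading: for every (f,t,w) with issued(f,t,w), returned(w,t).
Restrictor triples: (f1,t1,w3)→returned(w3,t1) ✓  (f1,t3,w1)→returned(w1,t3) ✓  (f1,t4,w1)→returned(w1,t4) ✓  (f2,t2,w3)→returned(w3,t2) ✓  (f2,t3,w3)→returned(w3,t3) ✓  (f2,t4,w1)→returned(w1,t4) ✓  (f3,t1,w1)→returned(w1,t1) ✓  (f3,t1,w2)→returned(w2,t1) ✓  (f3,t3,w2)→returned(w2,t3) ✓  (f3,t3,w3)→returned(w3,t3) ✓  (f3,t4,w2)→returned(w2,t4) ✗
Counterexample: (f3,t4,w2) — returned(w2,t4) does not hold.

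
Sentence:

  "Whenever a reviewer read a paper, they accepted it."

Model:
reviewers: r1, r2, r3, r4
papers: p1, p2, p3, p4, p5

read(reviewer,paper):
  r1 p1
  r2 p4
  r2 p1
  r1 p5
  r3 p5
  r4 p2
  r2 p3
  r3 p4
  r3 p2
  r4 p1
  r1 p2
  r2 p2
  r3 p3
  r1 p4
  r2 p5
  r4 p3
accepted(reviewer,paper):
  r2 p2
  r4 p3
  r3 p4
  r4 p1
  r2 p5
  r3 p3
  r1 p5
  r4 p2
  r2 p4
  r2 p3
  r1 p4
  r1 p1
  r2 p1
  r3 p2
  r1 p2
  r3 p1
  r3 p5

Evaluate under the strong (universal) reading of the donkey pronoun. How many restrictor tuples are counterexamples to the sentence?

"it" takes "a paper" as antecedent — a donkey pronoun bound across the clause boundary.
Strong reading: for every (r,p) with read(r,p), accepted(r,p).
Restrictor pairs: (r1,p1) ✓  (r1,p2) ✓  (r1,p4) ✓  (r1,p5) ✓  (r2,p1) ✓  (r2,p2) ✓  (r2,p3) ✓  (r2,p4) ✓  (r2,p5) ✓  (r3,p2) ✓  (r3,p3) ✓  (r3,p4) ✓  (r3,p5) ✓  (r4,p1) ✓  (r4,p2) ✓  (r4,p3) ✓
Counterexamples (restrictor pairs failing the scope): 0.

0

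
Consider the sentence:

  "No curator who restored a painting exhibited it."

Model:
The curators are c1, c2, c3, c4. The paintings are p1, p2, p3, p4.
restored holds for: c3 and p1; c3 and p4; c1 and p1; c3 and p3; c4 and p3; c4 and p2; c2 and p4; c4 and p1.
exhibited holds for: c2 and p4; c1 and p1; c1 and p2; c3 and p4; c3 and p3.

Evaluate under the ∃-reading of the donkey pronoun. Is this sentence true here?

False

"it" takes "a painting" as antecedent — a donkey pronoun bound across the clause boundary.
Truth condition: for no (c,p) with restored(c,p) does exhibited(c,p) hold.
Restrictor pairs — does the scope hold? (c1,p1):holds  (c2,p4):holds  (c3,p1):fails  (c3,p3):holds  (c3,p4):holds  (c4,p1):fails  (c4,p2):fails  (c4,p3):fails
Scope holds for 4 pair(s), so the sentence is false.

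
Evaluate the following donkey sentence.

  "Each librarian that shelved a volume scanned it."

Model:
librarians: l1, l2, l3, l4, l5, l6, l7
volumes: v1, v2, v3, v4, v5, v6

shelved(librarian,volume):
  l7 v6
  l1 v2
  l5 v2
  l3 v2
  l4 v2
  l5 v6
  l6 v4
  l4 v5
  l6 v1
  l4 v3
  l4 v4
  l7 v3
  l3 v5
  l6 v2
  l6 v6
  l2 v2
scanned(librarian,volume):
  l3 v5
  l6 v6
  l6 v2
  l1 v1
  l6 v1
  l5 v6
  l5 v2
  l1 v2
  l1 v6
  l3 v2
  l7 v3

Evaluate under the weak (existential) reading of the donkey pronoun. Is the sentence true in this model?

False

"it" takes "a volume" as antecedent — a donkey pronoun bound across the clause boundary.
Weak reading: every librarian l with some shelved-volume has at least one shelved-volume v such that scanned(l,v).
Per librarian: l1:✓  l2:✗  l3:✓  l4:✗  l5:✓  l6:✓  l7:✓
l2 has no witness among its shelved-volumes.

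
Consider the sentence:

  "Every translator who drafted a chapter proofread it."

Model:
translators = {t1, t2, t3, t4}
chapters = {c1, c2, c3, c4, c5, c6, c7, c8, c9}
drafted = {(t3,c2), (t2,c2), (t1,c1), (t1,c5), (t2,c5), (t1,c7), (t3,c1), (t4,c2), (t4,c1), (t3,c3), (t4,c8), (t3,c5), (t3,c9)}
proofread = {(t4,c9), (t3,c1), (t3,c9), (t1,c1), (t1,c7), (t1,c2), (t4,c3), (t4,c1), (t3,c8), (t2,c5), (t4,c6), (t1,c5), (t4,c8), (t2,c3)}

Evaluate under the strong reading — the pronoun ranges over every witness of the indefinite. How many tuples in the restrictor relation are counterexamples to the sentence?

"it" takes "a chapter" as antecedent — a donkey pronoun bound across the clause boundary.
Strong reading: for every (t,c) with drafted(t,c), proofread(t,c).
Restrictor pairs: (t1,c1) ✓  (t1,c5) ✓  (t1,c7) ✓  (t2,c2) ✗  (t2,c5) ✓  (t3,c1) ✓  (t3,c2) ✗  (t3,c3) ✗  (t3,c5) ✗  (t3,c9) ✓  (t4,c1) ✓  (t4,c2) ✗  (t4,c8) ✓
Counterexamples (restrictor pairs failing the scope): 5.

5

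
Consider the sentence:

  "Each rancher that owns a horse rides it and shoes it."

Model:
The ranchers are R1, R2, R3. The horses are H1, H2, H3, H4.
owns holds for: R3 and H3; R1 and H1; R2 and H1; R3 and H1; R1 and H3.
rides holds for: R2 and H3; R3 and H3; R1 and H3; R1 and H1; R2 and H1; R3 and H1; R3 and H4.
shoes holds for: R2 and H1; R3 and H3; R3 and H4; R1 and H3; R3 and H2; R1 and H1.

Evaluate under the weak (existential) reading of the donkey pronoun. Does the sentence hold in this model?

"it" takes "a horse" as antecedent — a donkey pronoun bound across the clause boundary.
Weak reading: every rancher r with some owns-horse has at least one owns-horse h such that rides(r,h) ∧ shoes(r,h).
Per rancher: R1:✓  R2:✓  R3:✓
Every rancher in the restrictor has a witness.

True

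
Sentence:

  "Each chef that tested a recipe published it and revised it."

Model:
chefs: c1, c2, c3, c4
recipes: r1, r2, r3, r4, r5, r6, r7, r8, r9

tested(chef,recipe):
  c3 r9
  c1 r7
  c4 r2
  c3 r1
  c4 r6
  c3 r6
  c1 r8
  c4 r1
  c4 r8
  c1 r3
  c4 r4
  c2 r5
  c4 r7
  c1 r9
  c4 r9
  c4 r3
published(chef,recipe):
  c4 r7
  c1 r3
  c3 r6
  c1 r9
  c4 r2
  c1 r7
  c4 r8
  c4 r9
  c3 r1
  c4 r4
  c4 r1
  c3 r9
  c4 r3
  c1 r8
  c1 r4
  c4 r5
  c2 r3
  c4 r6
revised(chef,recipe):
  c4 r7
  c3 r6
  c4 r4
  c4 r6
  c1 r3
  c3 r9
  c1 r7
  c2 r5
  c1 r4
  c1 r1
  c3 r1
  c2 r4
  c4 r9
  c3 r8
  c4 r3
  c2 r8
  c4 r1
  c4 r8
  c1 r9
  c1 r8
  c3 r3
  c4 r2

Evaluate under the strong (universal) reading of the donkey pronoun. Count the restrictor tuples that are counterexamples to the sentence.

"it" takes "a recipe" as antecedent — a donkey pronoun bound across the clause boundary.
Strong reading: for every (c,r) with tested(c,r), published(c,r) ∧ revised(c,r).
Restrictor pairs: (c1,r3) ✓  (c1,r7) ✓  (c1,r8) ✓  (c1,r9) ✓  (c2,r5) ✗  (c3,r1) ✓  (c3,r6) ✓  (c3,r9) ✓  (c4,r1) ✓  (c4,r2) ✓  (c4,r3) ✓  (c4,r4) ✓  (c4,r6) ✓  (c4,r7) ✓  (c4,r8) ✓  (c4,r9) ✓
Counterexamples (restrictor pairs failing the scope): 1.

1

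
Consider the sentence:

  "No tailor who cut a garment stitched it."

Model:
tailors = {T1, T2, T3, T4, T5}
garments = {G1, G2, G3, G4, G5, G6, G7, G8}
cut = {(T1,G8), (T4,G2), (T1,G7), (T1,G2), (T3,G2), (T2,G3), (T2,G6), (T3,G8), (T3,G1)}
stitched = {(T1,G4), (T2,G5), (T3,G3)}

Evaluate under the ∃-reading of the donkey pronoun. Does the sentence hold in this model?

True

"it" takes "a garment" as antecedent — a donkey pronoun bound across the clause boundary.
Truth condition: for no (t,g) with cut(t,g) does stitched(t,g) hold.
Restrictor pairs — does the scope hold? (T1,G2):fails  (T1,G7):fails  (T1,G8):fails  (T2,G3):fails  (T2,G6):fails  (T3,G1):fails  (T3,G2):fails  (T3,G8):fails  (T4,G2):fails
Scope holds for no restrictor pair, so the sentence is true.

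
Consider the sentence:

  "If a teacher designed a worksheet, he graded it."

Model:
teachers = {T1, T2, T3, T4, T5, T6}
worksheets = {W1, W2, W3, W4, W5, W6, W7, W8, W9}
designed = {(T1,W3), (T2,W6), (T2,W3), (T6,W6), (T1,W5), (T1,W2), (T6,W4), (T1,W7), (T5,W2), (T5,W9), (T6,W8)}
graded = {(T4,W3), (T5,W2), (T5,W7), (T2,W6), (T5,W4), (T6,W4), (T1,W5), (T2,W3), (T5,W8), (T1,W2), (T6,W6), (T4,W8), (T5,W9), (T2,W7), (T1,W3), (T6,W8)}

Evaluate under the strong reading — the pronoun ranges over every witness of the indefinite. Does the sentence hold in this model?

"it" takes "a worksheet" as antecedent — a donkey pronoun bound across the clause boundary.
Strong reading: for every (t,w) with designed(t,w), graded(t,w).
Restrictor pairs: (T1,W2) ✓  (T1,W3) ✓  (T1,W5) ✓  (T1,W7) ✗  (T2,W3) ✓  (T2,W6) ✓  (T5,W2) ✓  (T5,W9) ✓  (T6,W4) ✓  (T6,W6) ✓  (T6,W8) ✓
Counterexample: (T1,W7) is in designed but fails the scope.

False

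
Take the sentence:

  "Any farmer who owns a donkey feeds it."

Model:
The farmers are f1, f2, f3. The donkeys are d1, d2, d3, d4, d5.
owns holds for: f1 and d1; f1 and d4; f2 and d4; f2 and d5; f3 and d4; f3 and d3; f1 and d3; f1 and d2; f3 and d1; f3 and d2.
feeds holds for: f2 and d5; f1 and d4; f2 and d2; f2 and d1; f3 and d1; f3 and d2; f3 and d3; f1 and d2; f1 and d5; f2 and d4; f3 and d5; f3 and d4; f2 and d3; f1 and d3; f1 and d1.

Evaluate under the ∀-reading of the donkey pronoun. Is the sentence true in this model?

"it" takes "a donkey" as antecedent — a donkey pronoun bound across the clause boundary.
Strong reading: for every (f,d) with owns(f,d), feeds(f,d).
Restrictor pairs: (f1,d1) ✓  (f1,d2) ✓  (f1,d3) ✓  (f1,d4) ✓  (f2,d4) ✓  (f2,d5) ✓  (f3,d1) ✓  (f3,d2) ✓  (f3,d3) ✓  (f3,d4) ✓
Every restrictor pair satisfies the scope.

True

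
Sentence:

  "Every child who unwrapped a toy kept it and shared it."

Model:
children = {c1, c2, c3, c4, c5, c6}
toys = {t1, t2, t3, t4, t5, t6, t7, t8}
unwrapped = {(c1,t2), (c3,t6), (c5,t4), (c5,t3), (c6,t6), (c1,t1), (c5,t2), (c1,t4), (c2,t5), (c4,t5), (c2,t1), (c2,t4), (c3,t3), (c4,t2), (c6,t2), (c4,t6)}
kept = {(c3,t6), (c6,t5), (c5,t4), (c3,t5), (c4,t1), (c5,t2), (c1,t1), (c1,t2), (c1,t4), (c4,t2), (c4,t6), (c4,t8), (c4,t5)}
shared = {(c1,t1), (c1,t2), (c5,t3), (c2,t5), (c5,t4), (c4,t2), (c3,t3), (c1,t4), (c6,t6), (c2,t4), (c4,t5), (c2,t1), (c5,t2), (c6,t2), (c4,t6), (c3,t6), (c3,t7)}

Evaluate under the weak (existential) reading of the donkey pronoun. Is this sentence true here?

"it" takes "a toy" as antecedent — a donkey pronoun bound across the clause boundary.
Weak reading: every child c with some unwrapped-toy has at least one unwrapped-toy t such that kept(c,t) ∧ shared(c,t).
Per child: c1:✓  c2:✗  c3:✓  c4:✓  c5:✓  c6:✗
c2 has no witness among its unwrapped-toys.

False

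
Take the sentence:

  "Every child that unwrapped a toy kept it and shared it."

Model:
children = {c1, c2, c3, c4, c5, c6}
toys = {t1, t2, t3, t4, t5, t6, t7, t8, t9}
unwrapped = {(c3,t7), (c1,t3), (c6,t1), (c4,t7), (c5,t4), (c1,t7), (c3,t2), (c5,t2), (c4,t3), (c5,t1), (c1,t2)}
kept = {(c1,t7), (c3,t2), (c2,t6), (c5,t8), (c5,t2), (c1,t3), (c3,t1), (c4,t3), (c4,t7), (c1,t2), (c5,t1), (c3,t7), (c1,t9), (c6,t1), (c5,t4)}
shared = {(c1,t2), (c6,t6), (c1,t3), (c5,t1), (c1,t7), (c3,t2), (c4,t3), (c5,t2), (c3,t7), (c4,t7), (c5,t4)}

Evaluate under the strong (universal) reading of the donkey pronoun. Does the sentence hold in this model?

"it" takes "a toy" as antecedent — a donkey pronoun bound across the clause boundary.
Strong reading: for every (c,t) with unwrapped(c,t), kept(c,t) ∧ shared(c,t).
Restrictor pairs: (c1,t2) ✓  (c1,t3) ✓  (c1,t7) ✓  (c3,t2) ✓  (c3,t7) ✓  (c4,t3) ✓  (c4,t7) ✓  (c5,t1) ✓  (c5,t2) ✓  (c5,t4) ✓  (c6,t1) ✗
Counterexample: (c6,t1) is in unwrapped but fails the scope.

False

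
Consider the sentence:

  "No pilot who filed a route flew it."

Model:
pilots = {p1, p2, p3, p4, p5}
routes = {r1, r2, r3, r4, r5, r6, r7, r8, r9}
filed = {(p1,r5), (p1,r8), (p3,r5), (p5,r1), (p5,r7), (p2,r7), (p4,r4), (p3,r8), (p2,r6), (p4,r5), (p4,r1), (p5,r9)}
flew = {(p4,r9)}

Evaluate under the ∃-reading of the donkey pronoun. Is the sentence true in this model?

"it" takes "a route" as antecedent — a donkey pronoun bound across the clause boundary.
Truth condition: for no (p,r) with filed(p,r) does flew(p,r) hold.
Restrictor pairs — does the scope hold? (p1,r5):fails  (p1,r8):fails  (p2,r6):fails  (p2,r7):fails  (p3,r5):fails  (p3,r8):fails  (p4,r1):fails  (p4,r4):fails  (p4,r5):fails  (p5,r1):fails  (p5,r7):fails  (p5,r9):fails
Scope holds for no restrictor pair, so the sentence is true.

True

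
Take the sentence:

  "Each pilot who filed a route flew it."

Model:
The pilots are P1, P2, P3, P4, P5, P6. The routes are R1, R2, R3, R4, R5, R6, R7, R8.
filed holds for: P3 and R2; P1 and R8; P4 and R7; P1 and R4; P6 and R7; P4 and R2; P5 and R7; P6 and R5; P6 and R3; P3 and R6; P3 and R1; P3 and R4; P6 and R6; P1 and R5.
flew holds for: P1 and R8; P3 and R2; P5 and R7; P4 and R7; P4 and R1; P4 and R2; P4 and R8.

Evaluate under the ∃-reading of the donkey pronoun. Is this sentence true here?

"it" takes "a route" as antecedent — a donkey pronoun bound across the clause boundary.
Weak reading: every pilot p with some filed-route has at least one filed-route r such that flew(p,r).
Per pilot: P1:✓  P3:✓  P4:✓  P5:✓  P6:✗
P6 has no witness among its filed-routes.

False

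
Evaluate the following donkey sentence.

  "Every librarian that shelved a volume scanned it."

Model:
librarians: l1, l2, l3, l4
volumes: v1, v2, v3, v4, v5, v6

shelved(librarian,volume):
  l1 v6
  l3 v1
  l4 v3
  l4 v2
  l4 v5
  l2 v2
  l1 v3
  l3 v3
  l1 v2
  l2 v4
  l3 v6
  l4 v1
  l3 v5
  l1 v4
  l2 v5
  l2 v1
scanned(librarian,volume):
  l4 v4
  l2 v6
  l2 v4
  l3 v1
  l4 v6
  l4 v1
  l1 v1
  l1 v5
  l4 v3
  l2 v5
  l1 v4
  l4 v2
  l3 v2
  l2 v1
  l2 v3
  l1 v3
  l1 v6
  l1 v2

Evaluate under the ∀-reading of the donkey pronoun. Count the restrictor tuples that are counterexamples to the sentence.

5

"it" takes "a volume" as antecedent — a donkey pronoun bound across the clause boundary.
Strong reading: for every (l,v) with shelved(l,v), scanned(l,v).
Restrictor pairs: (l1,v2) ✓  (l1,v3) ✓  (l1,v4) ✓  (l1,v6) ✓  (l2,v1) ✓  (l2,v2) ✗  (l2,v4) ✓  (l2,v5) ✓  (l3,v1) ✓  (l3,v3) ✗  (l3,v5) ✗  (l3,v6) ✗  (l4,v1) ✓  (l4,v2) ✓  (l4,v3) ✓  (l4,v5) ✗
Counterexamples (restrictor pairs failing the scope): 5.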